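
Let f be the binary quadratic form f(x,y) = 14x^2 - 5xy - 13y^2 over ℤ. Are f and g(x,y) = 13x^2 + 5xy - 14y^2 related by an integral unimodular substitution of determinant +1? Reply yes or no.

D₁ = 753, D₂ = 753
river cycle of f (length 24): (-13, 5, 14), (14, 23, -4), (-4, 25, 8), (8, 23, -7), (-7, 19, 14), (14, 9, -12), (-12, 15, 11), (11, 7, -16), (-16, 25, 2), (2, 27, -3), … (14 more)
river cycle of g (length 24): (-14, 23, 4), (4, 25, -8), (-8, 23, 7), (7, 19, -14), (-14, 9, 12), (12, 15, -11), (-11, 7, 16), (16, 25, -2), (-2, 27, 3), (3, 27, -2), … (14 more)
cycles differ ⇒ inequivalent

no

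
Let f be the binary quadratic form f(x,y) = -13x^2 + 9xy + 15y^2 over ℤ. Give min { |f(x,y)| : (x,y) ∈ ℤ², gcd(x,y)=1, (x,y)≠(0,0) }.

river: ρ → (15,21,-7)
river: ρ → (-7,21,15)
river: ρ → (15,9,-13)
river: ρ → (-13,17,11)
river: ρ → (11,27,-3)
river: ρ → (-3,27,11)
river: ρ → (11,17,-13)
river: ρ → (-13,9,15)
closes: descent 0, river 8
min |a| on river = 3

3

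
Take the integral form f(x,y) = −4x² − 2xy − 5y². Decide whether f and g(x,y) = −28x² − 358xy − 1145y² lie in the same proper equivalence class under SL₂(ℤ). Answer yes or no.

D₁ = -76, D₂ = -76
f is negative-definite; reduce −f:
−f: reduced (well bottom): (4,2,5) with a≤c, −a<b≤a
flip sign back: reduced form of f is (-4,-2,-5)
g is negative-definite; reduce −g:
−g: translate: b→22 (≡358 mod 56), so (28,358,1145)→(28,22,5)
−g: flip: (28,22,5)→(5,-22,28)
−g: translate: b→-2 (≡-22 mod 10), so (5,-22,28)→(5,-2,4)
−g: flip: (5,-2,4)→(4,2,5)
−g: reduced (well bottom): (4,2,5) with a≤c, −a<b≤a
flip sign back: reduced form of g is (-4,-2,-5)
reduced forms (-4, -2, -5) vs (-4, -2, -5) ⇒ equivalent

yes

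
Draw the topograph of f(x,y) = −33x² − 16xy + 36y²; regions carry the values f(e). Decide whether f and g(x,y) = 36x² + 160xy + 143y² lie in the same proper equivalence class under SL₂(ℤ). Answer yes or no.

D₁ = 5008, D₂ = 5008
river cycle of f (length 34): (36, 16, -33), (-33, 50, 19), (19, 64, -12), (-12, 56, 39), (39, 22, -29), (-29, 36, 32), (32, 28, -33), (-33, 38, 27), (27, 70, -1), (-1, 70, 27), … (24 more)
river cycle of g (length 34): (19, 64, -12), (-12, 56, 39), (39, 22, -29), (-29, 36, 32), (32, 28, -33), (-33, 38, 27), (27, 70, -1), (-1, 70, 27), (27, 38, -33), (-33, 28, 32), … (24 more)
cycles coincide ⇒ equivalent

yes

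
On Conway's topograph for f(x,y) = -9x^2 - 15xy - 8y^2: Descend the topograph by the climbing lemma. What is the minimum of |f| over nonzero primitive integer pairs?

translate: b→-3 (≡15 mod 18), so (9,15,8)→(9,-3,2)
flip: (9,-3,2)→(2,3,9)
translate: b→-1 (≡3 mod 4), so (2,3,9)→(2,-1,8)
reduced (well bottom): (2,-1,8) with a≤c, −a<b≤a
well minimum |f| = |-2| = 2 (negative-definite)

2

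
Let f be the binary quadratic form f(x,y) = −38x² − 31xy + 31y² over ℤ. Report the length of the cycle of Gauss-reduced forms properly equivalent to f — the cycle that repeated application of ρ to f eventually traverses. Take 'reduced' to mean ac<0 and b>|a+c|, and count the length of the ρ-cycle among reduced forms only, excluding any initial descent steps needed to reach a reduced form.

D = 5673, ⌊√D⌋ = 75
descent: ρ → (31,31,-38)  [lands on river]
river: ρ → (-38,45,24)
river: ρ → (24,51,-32)
river: ρ → (-32,13,43)
river: ρ → (43,73,-2)
river: ρ → (-2,75,6)
river: ρ → (6,69,-38)
river: ρ → (-38,7,37)
river: ρ → (37,67,-8)
river: ρ → (-8,61,61)
river: ρ → (61,61,-8)
river: ρ → (-8,67,37)
river: ρ → (37,7,-38)
river: ρ → (-38,69,6)
river: ρ → (6,75,-2)
river: ρ → (-2,73,43)
river: ρ → (43,13,-32)
river: ρ → (-32,51,24)
river: ρ → (24,45,-38)
river: ρ → (-38,31,31)
ρ-cycle length = 20 (tail of 1 descent step not counted)

20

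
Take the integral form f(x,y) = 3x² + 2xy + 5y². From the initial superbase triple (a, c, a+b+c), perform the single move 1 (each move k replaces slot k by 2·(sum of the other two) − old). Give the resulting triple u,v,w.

start (3,5,10) = (f(1,0),f(0,1),f(1,1))
replace slot 1: 2·(5+10) − 3 = 27 → (27,5,10)

27,5,10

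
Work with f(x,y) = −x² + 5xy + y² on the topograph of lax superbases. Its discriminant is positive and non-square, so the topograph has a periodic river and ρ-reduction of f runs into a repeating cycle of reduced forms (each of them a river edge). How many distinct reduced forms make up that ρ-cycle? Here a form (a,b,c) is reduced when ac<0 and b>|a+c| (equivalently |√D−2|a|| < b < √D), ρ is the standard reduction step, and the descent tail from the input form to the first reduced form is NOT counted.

D = 29, ⌊√D⌋ = 5
river: ρ → (1,5,-1)
river: ρ → (-1,5,1)
ρ-cycle length = 2 (tail of 0 descent steps not counted)

2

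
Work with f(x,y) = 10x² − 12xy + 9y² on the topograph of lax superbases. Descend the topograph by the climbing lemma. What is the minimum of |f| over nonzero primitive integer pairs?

translate: b→8 (≡-12 mod 20), so (10,-12,9)→(10,8,7)
flip: (10,8,7)→(7,-8,10)
translate: b→6 (≡-8 mod 14), so (7,-8,10)→(7,6,9)
reduced (well bottom): (7,6,9) with a≤c, −a<b≤a
well minimum = a = 7

7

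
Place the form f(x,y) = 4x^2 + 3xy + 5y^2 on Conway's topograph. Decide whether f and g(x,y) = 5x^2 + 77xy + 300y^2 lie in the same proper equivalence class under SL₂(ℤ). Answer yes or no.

D₁ = -71, D₂ = -71
f: reduced (well bottom): (4,3,5) with a≤c, −a<b≤a
g: translate: b→-3 (≡77 mod 10), so (5,77,300)→(5,-3,4)
g: flip: (5,-3,4)→(4,3,5)
g: reduced (well bottom): (4,3,5) with a≤c, −a<b≤a
reduced forms (4, 3, 5) vs (4, 3, 5) ⇒ equivalent

yes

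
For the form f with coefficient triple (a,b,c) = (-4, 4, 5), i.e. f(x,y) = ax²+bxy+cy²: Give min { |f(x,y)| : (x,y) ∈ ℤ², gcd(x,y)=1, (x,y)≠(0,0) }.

river: ρ → (5,6,-3)
river: ρ → (-3,6,5)
river: ρ → (5,4,-4)
river: ρ → (-4,4,5)
closes: descent 0, river 4
min |a| on river = 3

3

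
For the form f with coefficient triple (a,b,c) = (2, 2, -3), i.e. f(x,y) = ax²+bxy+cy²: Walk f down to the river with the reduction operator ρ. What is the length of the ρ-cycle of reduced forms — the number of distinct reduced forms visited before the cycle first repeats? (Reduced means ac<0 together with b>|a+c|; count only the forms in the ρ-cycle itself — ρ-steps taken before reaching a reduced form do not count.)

D = 28, ⌊√D⌋ = 5
river: ρ → (-3,4,1)
river: ρ → (1,4,-3)
river: ρ → (-3,2,2)
river: ρ → (2,2,-3)
ρ-cycle length = 4 (tail of 0 descent steps not counted)

4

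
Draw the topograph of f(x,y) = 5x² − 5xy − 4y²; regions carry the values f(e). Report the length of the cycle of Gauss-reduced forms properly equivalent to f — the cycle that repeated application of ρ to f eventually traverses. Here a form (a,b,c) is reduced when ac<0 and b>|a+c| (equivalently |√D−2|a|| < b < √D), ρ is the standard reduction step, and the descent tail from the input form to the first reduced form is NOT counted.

D = 105, ⌊√D⌋ = 10
descent: ρ → (-4,5,5)  [lands on river]
river: ρ → (5,5,-4)
river: ρ → (-4,3,6)
river: ρ → (6,9,-1)
river: ρ → (-1,9,6)
river: ρ → (6,3,-4)
ρ-cycle length = 6 (tail of 1 descent step not counted)

6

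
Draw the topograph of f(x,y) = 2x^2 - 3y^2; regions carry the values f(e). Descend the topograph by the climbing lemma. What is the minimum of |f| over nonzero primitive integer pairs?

descent: ρ → (-3,0,2)
descent: ρ → (2,4,-1)  [lands on river]
river: ρ → (-1,4,2)
closes: descent 2, river 2
min |a| on river = 1

1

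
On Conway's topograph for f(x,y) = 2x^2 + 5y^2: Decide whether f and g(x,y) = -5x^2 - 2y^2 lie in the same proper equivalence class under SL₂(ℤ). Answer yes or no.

D₁ = -40, D₂ = -40
f: reduced (well bottom): (2,0,5) with a≤c, −a<b≤a
g is negative-definite; reduce −g:
−g: flip: (5,0,2)→(2,0,5)
−g: reduced (well bottom): (2,0,5) with a≤c, −a<b≤a
flip sign back: reduced form of g is (-2,0,-5)
reduced forms (2, 0, 5) vs (-2, 0, -5) ⇒ inequivalent

no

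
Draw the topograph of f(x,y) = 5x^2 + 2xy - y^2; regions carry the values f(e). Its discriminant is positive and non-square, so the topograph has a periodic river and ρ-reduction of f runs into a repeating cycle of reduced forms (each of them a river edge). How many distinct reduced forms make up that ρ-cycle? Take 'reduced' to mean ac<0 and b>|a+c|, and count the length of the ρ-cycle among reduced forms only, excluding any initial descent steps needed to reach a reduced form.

D = 24, ⌊√D⌋ = 4
descent: ρ → (-1,4,2)  [lands on river]
river: ρ → (2,4,-1)
ρ-cycle length = 2 (tail of 1 descent step not counted)

2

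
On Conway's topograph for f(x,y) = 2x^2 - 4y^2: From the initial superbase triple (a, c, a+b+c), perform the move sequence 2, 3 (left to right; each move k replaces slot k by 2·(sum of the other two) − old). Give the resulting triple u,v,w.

start (2,-4,-2) = (f(1,0),f(0,1),f(1,1))
replace slot 2: 2·(2+(-2)) − (-4) = 4 → (2,4,-2)
replace slot 3: 2·(2+4) − (-2) = 14 → (2,4,14)

2,4,14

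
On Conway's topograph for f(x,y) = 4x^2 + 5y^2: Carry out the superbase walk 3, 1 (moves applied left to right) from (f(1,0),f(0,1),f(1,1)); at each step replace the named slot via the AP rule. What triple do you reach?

start (4,5,9) = (f(1,0),f(0,1),f(1,1))
replace slot 3: 2·(4+5) − 9 = 9 → (4,5,9)
replace slot 1: 2·(5+9) − 4 = 24 → (24,5,9)

24,5,9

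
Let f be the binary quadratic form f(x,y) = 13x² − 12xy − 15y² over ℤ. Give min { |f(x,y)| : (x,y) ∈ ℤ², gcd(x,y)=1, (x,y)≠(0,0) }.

descent: ρ → (-15,12,13)  [lands on river]
river: ρ → (13,14,-14)
river: ρ → (-14,14,13)
river: ρ → (13,12,-15)
river: ρ → (-15,18,10)
river: ρ → (10,22,-11)
river: ρ → (-11,22,10)
river: ρ → (10,18,-15)
closes: descent 1, river 8
min |a| on river = 10

10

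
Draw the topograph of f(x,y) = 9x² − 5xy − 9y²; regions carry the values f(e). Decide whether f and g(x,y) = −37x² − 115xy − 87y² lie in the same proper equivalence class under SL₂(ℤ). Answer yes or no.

D₁ = 349, D₂ = 349
river cycle of f (length 18): (-9, 5, 9), (9, 13, -5), (-5, 17, 3), (3, 13, -15), (-15, 17, 1), (1, 17, -15), (-15, 13, 3), (3, 17, -5), (-5, 13, 9), (9, 5, -9), … (8 more)
river cycle of g (length 18): (-9, 5, 9), (9, 13, -5), (-5, 17, 3), (3, 13, -15), (-15, 17, 1), (1, 17, -15), (-15, 13, 3), (3, 17, -5), (-5, 13, 9), (9, 5, -9), … (8 more)
cycles coincide ⇒ equivalent

yes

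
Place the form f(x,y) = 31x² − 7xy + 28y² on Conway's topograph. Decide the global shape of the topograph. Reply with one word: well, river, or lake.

D = b²−4ac = (-7)² − 4·31·28 = -3423
D < 0 ⇒ definite ⇒ every region one sign ⇒ single well

well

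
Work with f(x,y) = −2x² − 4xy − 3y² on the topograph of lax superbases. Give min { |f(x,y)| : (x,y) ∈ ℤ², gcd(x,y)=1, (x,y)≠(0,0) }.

translate: b→0 (≡4 mod 4), so (2,4,3)→(2,0,1)
flip: (2,0,1)→(1,0,2)
reduced (well bottom): (1,0,2) with a≤c, −a<b≤a
well minimum |f| = |-1| = 1 (negative-definite)

1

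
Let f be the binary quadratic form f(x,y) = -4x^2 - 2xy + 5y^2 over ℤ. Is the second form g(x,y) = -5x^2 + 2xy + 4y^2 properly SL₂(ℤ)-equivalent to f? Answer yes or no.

D₁ = 84, D₂ = 84
river cycle of f (length 6): (5, 2, -4), (-4, 6, 3), (3, 6, -4), (-4, 2, 5), (5, 8, -1), (-1, 8, 5)
river cycle of g (length 6): (4, 6, -3), (-3, 6, 4), (4, 2, -5), (-5, 8, 1), (1, 8, -5), (-5, 2, 4)
cycles differ ⇒ inequivalent

no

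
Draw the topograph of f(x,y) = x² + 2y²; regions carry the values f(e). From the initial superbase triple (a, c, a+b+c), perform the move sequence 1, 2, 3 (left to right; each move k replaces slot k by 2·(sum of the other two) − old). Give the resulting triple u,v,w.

start (1,2,3) = (f(1,0),f(0,1),f(1,1))
replace slot 1: 2·(2+3) − 1 = 9 → (9,2,3)
replace slot 2: 2·(9+3) − 2 = 22 → (9,22,3)
replace slot 3: 2·(9+22) − 3 = 59 → (9,22,59)

9,22,59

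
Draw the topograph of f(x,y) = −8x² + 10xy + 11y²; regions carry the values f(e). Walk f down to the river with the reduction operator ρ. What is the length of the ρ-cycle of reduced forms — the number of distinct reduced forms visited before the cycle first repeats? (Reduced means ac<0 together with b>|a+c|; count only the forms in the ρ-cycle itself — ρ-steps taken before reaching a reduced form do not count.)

D = 452, ⌊√D⌋ = 21
river: ρ → (11,12,-7)
river: ρ → (-7,16,7)
river: ρ → (7,12,-11)
river: ρ → (-11,10,8)
river: ρ → (8,6,-13)
river: ρ → (-13,20,1)
river: ρ → (1,20,-13)
river: ρ → (-13,6,8)
river: ρ → (8,10,-11)
river: ρ → (-11,12,7)
river: ρ → (7,16,-7)
river: ρ → (-7,12,11)
river: ρ → (11,10,-8)
river: ρ → (-8,6,13)
river: ρ → (13,20,-1)
river: ρ → (-1,20,13)
river: ρ → (13,6,-8)
river: ρ → (-8,10,11)
ρ-cycle length = 18 (tail of 0 descent steps not counted)

18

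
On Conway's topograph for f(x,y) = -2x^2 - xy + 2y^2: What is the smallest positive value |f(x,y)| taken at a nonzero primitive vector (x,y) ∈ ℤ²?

descent: ρ → (2,1,-2)  [lands on river]
river: ρ → (-2,3,1)
river: ρ → (1,3,-2)
river: ρ → (-2,1,2)
river: ρ → (2,3,-1)
river: ρ → (-1,3,2)
closes: descent 1, river 6
min |a| on river = 1

1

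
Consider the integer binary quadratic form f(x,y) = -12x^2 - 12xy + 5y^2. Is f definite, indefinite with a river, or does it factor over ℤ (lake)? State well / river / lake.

D = b²−4ac = (-12)² − 4·(-12)·5 = 384
D > 0 non-square ⇒ indefinite ⇒ periodic river

river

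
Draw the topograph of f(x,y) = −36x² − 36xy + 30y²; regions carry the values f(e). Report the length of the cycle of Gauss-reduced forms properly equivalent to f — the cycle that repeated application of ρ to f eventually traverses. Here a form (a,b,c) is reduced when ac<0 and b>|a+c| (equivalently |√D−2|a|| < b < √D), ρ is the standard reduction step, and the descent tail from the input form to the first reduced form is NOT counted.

D = 5616, ⌊√D⌋ = 74
descent: ρ → (30,36,-36)  [lands on river]
river: ρ → (-36,36,30)
river: ρ → (30,24,-42)
river: ρ → (-42,60,12)
river: ρ → (12,60,-42)
river: ρ → (-42,24,30)
ρ-cycle length = 6 (tail of 1 descent step not counted)

6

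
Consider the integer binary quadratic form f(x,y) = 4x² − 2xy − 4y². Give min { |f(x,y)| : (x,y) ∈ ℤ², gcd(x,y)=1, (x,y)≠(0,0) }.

descent: ρ → (-4,2,4)  [lands on river]
river: ρ → (4,6,-2)
river: ρ → (-2,6,4)
river: ρ → (4,2,-4)
river: ρ → (-4,6,2)
river: ρ → (2,6,-4)
closes: descent 1, river 6
min |a| on river = 2

2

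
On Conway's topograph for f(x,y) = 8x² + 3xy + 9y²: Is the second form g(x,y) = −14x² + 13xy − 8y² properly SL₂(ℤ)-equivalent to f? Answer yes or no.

D₁ = -279, D₂ = -279
f: reduced (well bottom): (8,3,9) with a≤c, −a<b≤a
g is negative-definite; reduce −g:
−g: flip: (14,-13,8)→(8,13,14)
−g: translate: b→-3 (≡13 mod 16), so (8,13,14)→(8,-3,9)
−g: reduced (well bottom): (8,-3,9) with a≤c, −a<b≤a
flip sign back: reduced form of g is (-8,3,-9)
reduced forms (8, 3, 9) vs (-8, 3, -9) ⇒ inequivalent

no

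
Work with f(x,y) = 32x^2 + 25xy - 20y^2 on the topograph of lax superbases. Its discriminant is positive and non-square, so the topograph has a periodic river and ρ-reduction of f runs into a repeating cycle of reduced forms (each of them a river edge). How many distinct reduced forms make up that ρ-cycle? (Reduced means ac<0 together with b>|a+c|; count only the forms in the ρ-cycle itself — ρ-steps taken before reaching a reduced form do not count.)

D = 3185, ⌊√D⌋ = 56
river: ρ → (-20,55,2)
river: ρ → (2,53,-47)
river: ρ → (-47,41,8)
river: ρ → (8,55,-5)
river: ρ → (-5,55,8)
river: ρ → (8,41,-47)
river: ρ → (-47,53,2)
river: ρ → (2,55,-20)
river: ρ → (-20,25,32)
river: ρ → (32,39,-13)
river: ρ → (-13,39,32)
river: ρ → (32,25,-20)
ρ-cycle length = 12 (tail of 0 descent steps not counted)

12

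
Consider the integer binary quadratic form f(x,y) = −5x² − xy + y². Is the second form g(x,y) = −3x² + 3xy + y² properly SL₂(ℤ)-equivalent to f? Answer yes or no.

D₁ = 21, D₂ = 21
river cycle of f (length 2): (1, 3, -3), (-3, 3, 1)
river cycle of g (length 2): (1, 3, -3), (-3, 3, 1)
cycles coincide ⇒ equivalent

yes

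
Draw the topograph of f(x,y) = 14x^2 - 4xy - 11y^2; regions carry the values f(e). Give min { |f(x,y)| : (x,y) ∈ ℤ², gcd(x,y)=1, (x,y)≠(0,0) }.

descent: ρ → (-11,4,14)  [lands on river]
river: ρ → (14,24,-1)
river: ρ → (-1,24,14)
river: ρ → (14,4,-11)
river: ρ → (-11,18,7)
river: ρ → (7,24,-2)
river: ρ → (-2,24,7)
river: ρ → (7,18,-11)
closes: descent 1, river 8
min |a| on river = 1

1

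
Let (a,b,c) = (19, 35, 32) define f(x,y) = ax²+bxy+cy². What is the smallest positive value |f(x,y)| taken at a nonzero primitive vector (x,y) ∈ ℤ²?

translate: b→-3 (≡35 mod 38), so (19,35,32)→(19,-3,16)
flip: (19,-3,16)→(16,3,19)
reduced (well bottom): (16,3,19) with a≤c, −a<b≤a
well minimum = a = 16

16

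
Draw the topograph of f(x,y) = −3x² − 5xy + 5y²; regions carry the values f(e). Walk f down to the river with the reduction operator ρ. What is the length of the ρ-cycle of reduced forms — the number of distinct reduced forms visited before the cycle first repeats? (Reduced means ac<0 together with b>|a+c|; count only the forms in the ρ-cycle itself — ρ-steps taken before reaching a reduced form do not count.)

D = 85, ⌊√D⌋ = 9
descent: ρ → (5,5,-3)  [lands on river]
river: ρ → (-3,7,3)
river: ρ → (3,5,-5)
river: ρ → (-5,5,3)
river: ρ → (3,7,-3)
river: ρ → (-3,5,5)
ρ-cycle length = 6 (tail of 1 descent step not counted)

6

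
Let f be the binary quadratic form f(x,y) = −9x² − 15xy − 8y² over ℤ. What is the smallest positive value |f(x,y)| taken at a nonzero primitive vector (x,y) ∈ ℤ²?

translate: b→-3 (≡15 mod 18), so (9,15,8)→(9,-3,2)
flip: (9,-3,2)→(2,3,9)
translate: b→-1 (≡3 mod 4), so (2,3,9)→(2,-1,8)
reduced (well bottom): (2,-1,8) with a≤c, −a<b≤a
well minimum |f| = |-2| = 2 (negative-definite)

2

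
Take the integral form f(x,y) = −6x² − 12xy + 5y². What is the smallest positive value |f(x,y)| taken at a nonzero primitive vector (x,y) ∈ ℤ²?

descent: ρ → (5,12,-6)  [lands on river]
river: ρ → (-6,12,5)
river: ρ → (5,8,-10)
river: ρ → (-10,12,3)
river: ρ → (3,12,-10)
river: ρ → (-10,8,5)
closes: descent 1, river 6
min |a| on river = 3

3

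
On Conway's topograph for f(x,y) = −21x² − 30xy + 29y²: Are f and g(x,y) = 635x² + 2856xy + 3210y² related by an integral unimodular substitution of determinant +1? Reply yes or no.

D₁ = 3336, D₂ = 3336
river cycle of f (length 22): (29, 30, -21), (-21, 54, 5), (5, 56, -10), (-10, 44, 35), (35, 26, -19), (-19, 50, 11), (11, 38, -43), (-43, 48, 6), (6, 48, -43), (-43, 38, 11), … (12 more)
river cycle of g (length 22): (-21, 54, 5), (5, 56, -10), (-10, 44, 35), (35, 26, -19), (-19, 50, 11), (11, 38, -43), (-43, 48, 6), (6, 48, -43), (-43, 38, 11), (11, 50, -19), … (12 more)
cycles coincide ⇒ equivalent

yes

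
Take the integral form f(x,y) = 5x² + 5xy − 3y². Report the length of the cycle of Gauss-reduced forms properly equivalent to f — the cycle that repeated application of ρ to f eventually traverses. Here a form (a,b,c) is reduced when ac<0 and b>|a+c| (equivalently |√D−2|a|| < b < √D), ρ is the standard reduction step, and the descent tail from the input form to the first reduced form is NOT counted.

D = 85, ⌊√D⌋ = 9
river: ρ → (-3,7,3)
river: ρ → (3,5,-5)
river: ρ → (-5,5,3)
river: ρ → (3,7,-3)
river: ρ → (-3,5,5)
river: ρ → (5,5,-3)
ρ-cycle length = 6 (tail of 0 descent steps not counted)

6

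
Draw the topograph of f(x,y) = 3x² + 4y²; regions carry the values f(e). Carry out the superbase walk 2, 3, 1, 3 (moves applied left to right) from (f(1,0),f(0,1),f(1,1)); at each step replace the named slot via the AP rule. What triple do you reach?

start (3,4,7) = (f(1,0),f(0,1),f(1,1))
replace slot 2: 2·(3+7) − 4 = 16 → (3,16,7)
replace slot 3: 2·(3+16) − 7 = 31 → (3,16,31)
replace slot 1: 2·(16+31) − 3 = 91 → (91,16,31)
replace slot 3: 2·(91+16) − 31 = 183 → (91,16,183)

91,16,183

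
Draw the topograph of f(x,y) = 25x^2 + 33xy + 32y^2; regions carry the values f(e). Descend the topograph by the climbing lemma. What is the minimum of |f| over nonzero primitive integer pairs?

translate: b→-17 (≡33 mod 50), so (25,33,32)→(25,-17,24)
flip: (25,-17,24)→(24,17,25)
reduced (well bottom): (24,17,25) with a≤c, −a<b≤a
well minimum = a = 24

24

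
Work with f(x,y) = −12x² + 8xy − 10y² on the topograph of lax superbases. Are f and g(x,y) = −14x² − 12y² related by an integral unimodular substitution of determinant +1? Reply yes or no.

D₁ = -416, D₂ = -672
discriminants differ ⇒ not SL₂(ℤ)-equivalent

no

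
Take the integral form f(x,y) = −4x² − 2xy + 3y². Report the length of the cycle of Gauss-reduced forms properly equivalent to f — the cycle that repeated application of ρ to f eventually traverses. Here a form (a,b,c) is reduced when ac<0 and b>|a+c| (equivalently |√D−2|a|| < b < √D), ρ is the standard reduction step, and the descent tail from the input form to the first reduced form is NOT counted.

D = 52, ⌊√D⌋ = 7
descent: ρ → (3,2,-4)  [lands on river]
river: ρ → (-4,6,1)
river: ρ → (1,6,-4)
river: ρ → (-4,2,3)
river: ρ → (3,4,-3)
river: ρ → (-3,2,4)
river: ρ → (4,6,-1)
river: ρ → (-1,6,4)
river: ρ → (4,2,-3)
river: ρ → (-3,4,3)
ρ-cycle length = 10 (tail of 1 descent step not counted)

10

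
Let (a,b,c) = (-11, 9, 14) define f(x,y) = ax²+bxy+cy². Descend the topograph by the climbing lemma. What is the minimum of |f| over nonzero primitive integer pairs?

river: ρ → (14,19,-6)
river: ρ → (-6,17,17)
river: ρ → (17,17,-6)
river: ρ → (-6,19,14)
river: ρ → (14,9,-11)
river: ρ → (-11,13,12)
river: ρ → (12,11,-12)
river: ρ → (-12,13,11)
river: ρ → (11,9,-14)
river: ρ → (-14,19,6)
river: ρ → (6,17,-17)
river: ρ → (-17,17,6)
river: ρ → (6,19,-14)
river: ρ → (-14,9,11)
river: ρ → (11,13,-12)
river: ρ → (-12,11,12)
river: ρ → (12,13,-11)
river: ρ → (-11,9,14)
closes: descent 0, river 18
min |a| on river = 6

6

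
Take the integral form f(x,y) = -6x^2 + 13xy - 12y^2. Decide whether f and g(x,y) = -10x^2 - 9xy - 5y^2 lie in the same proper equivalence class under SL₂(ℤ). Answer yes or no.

D₁ = -119, D₂ = -119
f is negative-definite; reduce −f:
−f: translate: b→-1 (≡-13 mod 12), so (6,-13,12)→(6,-1,5)
−f: flip: (6,-1,5)→(5,1,6)
−f: reduced (well bottom): (5,1,6) with a≤c, −a<b≤a
flip sign back: reduced form of f is (-5,-1,-6)
g is negative-definite; reduce −g:
−g: flip: (10,9,5)→(5,-9,10)
−g: translate: b→1 (≡-9 mod 10), so (5,-9,10)→(5,1,6)
−g: reduced (well bottom): (5,1,6) with a≤c, −a<b≤a
flip sign back: reduced form of g is (-5,-1,-6)
reduced forms (-5, -1, -6) vs (-5, -1, -6) ⇒ equivalent

yes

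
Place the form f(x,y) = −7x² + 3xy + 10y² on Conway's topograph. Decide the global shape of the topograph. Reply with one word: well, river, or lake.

D = b²−4ac = 3² − 4·(-7)·10 = 289
D = 17² is a perfect square ⇒ form factors over ℤ ⇒ lakes

lake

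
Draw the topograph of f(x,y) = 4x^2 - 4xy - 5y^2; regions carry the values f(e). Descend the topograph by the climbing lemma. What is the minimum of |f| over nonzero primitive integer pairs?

descent: ρ → (-5,4,4)  [lands on river]
river: ρ → (4,4,-5)
river: ρ → (-5,6,3)
river: ρ → (3,6,-5)
closes: descent 1, river 4
min |a| on river = 3

3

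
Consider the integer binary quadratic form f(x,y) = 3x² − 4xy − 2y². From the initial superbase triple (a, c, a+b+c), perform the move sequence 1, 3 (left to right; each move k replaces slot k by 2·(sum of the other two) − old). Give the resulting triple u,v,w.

start (3,-2,-3) = (f(1,0),f(0,1),f(1,1))
replace slot 1: 2·((-2)+(-3)) − 3 = -13 → (-13,-2,-3)
replace slot 3: 2·((-13)+(-2)) − (-3) = -27 → (-13,-2,-27)

-13,-2,-27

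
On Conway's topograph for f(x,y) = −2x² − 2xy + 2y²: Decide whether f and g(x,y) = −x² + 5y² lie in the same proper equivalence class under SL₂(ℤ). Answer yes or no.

D₁ = 20, D₂ = 20
river cycle of f (length 2): (2, 2, -2), (-2, 2, 2)
river cycle of g (length 2): (-1, 4, 1), (1, 4, -1)
cycles differ ⇒ inequivalent

no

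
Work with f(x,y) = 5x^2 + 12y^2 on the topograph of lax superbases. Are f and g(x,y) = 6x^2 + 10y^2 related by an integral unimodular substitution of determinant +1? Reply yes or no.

D₁ = -240, D₂ = -240
f: reduced (well bottom): (5,0,12) with a≤c, −a<b≤a
g: reduced (well bottom): (6,0,10) with a≤c, −a<b≤a
reduced forms (5, 0, 12) vs (6, 0, 10) ⇒ inequivalent

no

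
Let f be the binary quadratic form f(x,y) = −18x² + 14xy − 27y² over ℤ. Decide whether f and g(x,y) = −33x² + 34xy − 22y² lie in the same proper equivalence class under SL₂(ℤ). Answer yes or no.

D₁ = -1748, D₂ = -1748
f is negative-definite; reduce −f:
−f: reduced (well bottom): (18,-14,27) with a≤c, −a<b≤a
flip sign back: reduced form of f is (-18,14,-27)
g is negative-definite; reduce −g:
−g: translate: b→32 (≡-34 mod 66), so (33,-34,22)→(33,32,21)
−g: flip: (33,32,21)→(21,-32,33)
−g: translate: b→10 (≡-32 mod 42), so (21,-32,33)→(21,10,22)
−g: reduced (well bottom): (21,10,22) with a≤c, −a<b≤a
flip sign back: reduced form of g is (-21,-10,-22)
reduced forms (-18, 14, -27) vs (-21, -10, -22) ⇒ inequivalent

no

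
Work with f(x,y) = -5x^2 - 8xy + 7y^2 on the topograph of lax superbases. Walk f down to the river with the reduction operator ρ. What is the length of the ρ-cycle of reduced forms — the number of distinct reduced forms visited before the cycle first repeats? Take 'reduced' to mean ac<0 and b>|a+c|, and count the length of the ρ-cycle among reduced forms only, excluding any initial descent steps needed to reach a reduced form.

D = 204, ⌊√D⌋ = 14
descent: ρ → (7,8,-5)  [lands on river]
river: ρ → (-5,12,3)
river: ρ → (3,12,-5)
river: ρ → (-5,8,7)
river: ρ → (7,6,-6)
river: ρ → (-6,6,7)
ρ-cycle length = 6 (tail of 1 descent step not counted)

6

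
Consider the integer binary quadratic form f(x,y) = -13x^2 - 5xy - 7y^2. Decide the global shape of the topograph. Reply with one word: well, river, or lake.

D = b²−4ac = (-5)² − 4·(-13)·(-7) = -339
D < 0 ⇒ definite ⇒ every region one sign ⇒ single well

well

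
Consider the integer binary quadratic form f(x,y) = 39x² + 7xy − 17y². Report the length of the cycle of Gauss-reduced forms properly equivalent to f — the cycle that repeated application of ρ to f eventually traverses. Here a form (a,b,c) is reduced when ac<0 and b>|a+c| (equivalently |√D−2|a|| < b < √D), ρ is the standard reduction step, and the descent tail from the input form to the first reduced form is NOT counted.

D = 2701, ⌊√D⌋ = 51
descent: ρ → (-17,27,29)  [lands on river]
river: ρ → (29,31,-15)
river: ρ → (-15,29,31)
river: ρ → (31,33,-13)
river: ρ → (-13,45,13)
river: ρ → (13,33,-31)
river: ρ → (-31,29,15)
river: ρ → (15,31,-29)
river: ρ → (-29,27,17)
river: ρ → (17,41,-15)
river: ρ → (-15,49,5)
river: ρ → (5,51,-5)
river: ρ → (-5,49,15)
river: ρ → (15,41,-17)
ρ-cycle length = 14 (tail of 1 descent step not counted)

14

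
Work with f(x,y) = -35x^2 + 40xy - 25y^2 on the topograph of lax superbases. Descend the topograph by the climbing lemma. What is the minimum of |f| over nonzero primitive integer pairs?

translate: b→30 (≡-40 mod 70), so (35,-40,25)→(35,30,20)
flip: (35,30,20)→(20,-30,35)
translate: b→10 (≡-30 mod 40), so (20,-30,35)→(20,10,25)
reduced (well bottom): (20,10,25) with a≤c, −a<b≤a
well minimum |f| = |-20| = 20 (negative-definite)

20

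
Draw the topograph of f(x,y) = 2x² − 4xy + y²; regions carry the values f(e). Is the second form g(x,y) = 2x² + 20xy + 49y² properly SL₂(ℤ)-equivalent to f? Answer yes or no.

D₁ = 8, D₂ = 8
river cycle of f (length 2): (1, 2, -1), (-1, 2, 1)
river cycle of g (length 2): (-1, 2, 1), (1, 2, -1)
cycles coincide ⇒ equivalent

yes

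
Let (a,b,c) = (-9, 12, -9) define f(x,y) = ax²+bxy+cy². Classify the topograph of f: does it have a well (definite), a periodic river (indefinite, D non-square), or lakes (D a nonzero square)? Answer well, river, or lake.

D = b²−4ac = 12² − 4·(-9)·(-9) = -180
D < 0 ⇒ definite ⇒ every region one sign ⇒ single well

well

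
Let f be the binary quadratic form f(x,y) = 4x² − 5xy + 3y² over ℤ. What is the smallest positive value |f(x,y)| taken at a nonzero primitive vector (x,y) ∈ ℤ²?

translate: b→3 (≡-5 mod 8), so (4,-5,3)→(4,3,2)
flip: (4,3,2)→(2,-3,4)
translate: b→1 (≡-3 mod 4), so (2,-3,4)→(2,1,3)
reduced (well bottom): (2,1,3) with a≤c, −a<b≤a
well minimum = a = 2

2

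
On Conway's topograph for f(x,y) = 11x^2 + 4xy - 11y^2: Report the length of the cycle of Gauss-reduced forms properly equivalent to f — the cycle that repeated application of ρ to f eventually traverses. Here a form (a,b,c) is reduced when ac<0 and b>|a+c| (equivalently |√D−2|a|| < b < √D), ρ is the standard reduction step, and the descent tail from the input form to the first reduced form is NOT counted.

D = 500, ⌊√D⌋ = 22
river: ρ → (-11,18,4)
river: ρ → (4,22,-1)
river: ρ → (-1,22,4)
river: ρ → (4,18,-11)
river: ρ → (-11,4,11)
river: ρ → (11,18,-4)
river: ρ → (-4,22,1)
river: ρ → (1,22,-4)
river: ρ → (-4,18,11)
river: ρ → (11,4,-11)
ρ-cycle length = 10 (tail of 0 descent steps not counted)

10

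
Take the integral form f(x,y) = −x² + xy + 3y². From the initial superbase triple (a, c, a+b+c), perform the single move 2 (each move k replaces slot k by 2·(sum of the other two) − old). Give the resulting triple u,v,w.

start (-1,3,3) = (f(1,0),f(0,1),f(1,1))
replace slot 2: 2·((-1)+3) − 3 = 1 → (-1,1,3)

-1,1,3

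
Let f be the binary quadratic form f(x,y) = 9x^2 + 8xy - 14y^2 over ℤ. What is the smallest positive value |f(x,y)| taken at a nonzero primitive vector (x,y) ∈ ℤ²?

river: ρ → (-14,20,3)
river: ρ → (3,22,-7)
river: ρ → (-7,20,6)
river: ρ → (6,16,-13)
river: ρ → (-13,10,9)
river: ρ → (9,8,-14)
closes: descent 0, river 6
min |a| on river = 3

3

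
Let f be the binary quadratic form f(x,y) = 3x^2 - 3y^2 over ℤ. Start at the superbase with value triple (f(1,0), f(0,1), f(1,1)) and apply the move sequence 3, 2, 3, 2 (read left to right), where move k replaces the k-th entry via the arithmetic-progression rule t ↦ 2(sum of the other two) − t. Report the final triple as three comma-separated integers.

start (3,-3,0) = (f(1,0),f(0,1),f(1,1))
replace slot 3: 2·(3+(-3)) − 0 = 0 → (3,-3,0)
replace slot 2: 2·(3+0) − (-3) = 9 → (3,9,0)
replace slot 3: 2·(3+9) − 0 = 24 → (3,9,24)
replace slot 2: 2·(3+24) − 9 = 45 → (3,45,24)

3,45,24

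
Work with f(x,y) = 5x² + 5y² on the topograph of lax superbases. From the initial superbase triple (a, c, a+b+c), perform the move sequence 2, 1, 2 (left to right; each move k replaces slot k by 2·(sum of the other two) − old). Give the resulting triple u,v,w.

start (5,5,10) = (f(1,0),f(0,1),f(1,1))
replace slot 2: 2·(5+10) − 5 = 25 → (5,25,10)
replace slot 1: 2·(25+10) − 5 = 65 → (65,25,10)
replace slot 2: 2·(65+10) − 25 = 125 → (65,125,10)

65,125,10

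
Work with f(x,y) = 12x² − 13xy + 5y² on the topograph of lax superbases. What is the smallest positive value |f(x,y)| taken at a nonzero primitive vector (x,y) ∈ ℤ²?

translate: b→11 (≡-13 mod 24), so (12,-13,5)→(12,11,4)
flip: (12,11,4)→(4,-11,12)
translate: b→-3 (≡-11 mod 8), so (4,-11,12)→(4,-3,5)
reduced (well bottom): (4,-3,5) with a≤c, −a<b≤a
well minimum = a = 4

4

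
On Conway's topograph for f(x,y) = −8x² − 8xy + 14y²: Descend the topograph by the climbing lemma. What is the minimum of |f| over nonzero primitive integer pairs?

descent: ρ → (14,8,-8)  [lands on river]
river: ρ → (-8,8,14)
river: ρ → (14,20,-2)
river: ρ → (-2,20,14)
closes: descent 1, river 4
min |a| on river = 2

2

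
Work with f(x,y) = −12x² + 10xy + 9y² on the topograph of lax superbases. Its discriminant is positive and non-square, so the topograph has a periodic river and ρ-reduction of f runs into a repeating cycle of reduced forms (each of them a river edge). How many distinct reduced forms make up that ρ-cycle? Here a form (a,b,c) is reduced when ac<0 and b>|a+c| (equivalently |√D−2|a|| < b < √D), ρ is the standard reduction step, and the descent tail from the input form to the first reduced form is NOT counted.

D = 532, ⌊√D⌋ = 23
river: ρ → (9,8,-13)
river: ρ → (-13,18,4)
river: ρ → (4,22,-3)
river: ρ → (-3,20,11)
river: ρ → (11,2,-12)
river: ρ → (-12,22,1)
river: ρ → (1,22,-12)
river: ρ → (-12,2,11)
river: ρ → (11,20,-3)
river: ρ → (-3,22,4)
river: ρ → (4,18,-13)
river: ρ → (-13,8,9)
river: ρ → (9,10,-12)
river: ρ → (-12,14,7)
river: ρ → (7,14,-12)
river: ρ → (-12,10,9)
ρ-cycle length = 16 (tail of 0 descent steps not counted)

16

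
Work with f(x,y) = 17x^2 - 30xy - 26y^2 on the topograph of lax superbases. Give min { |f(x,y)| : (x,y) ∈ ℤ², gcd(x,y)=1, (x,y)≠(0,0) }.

descent: ρ → (-26,30,17)  [lands on river]
river: ρ → (17,38,-18)
river: ρ → (-18,34,21)
river: ρ → (21,50,-2)
river: ρ → (-2,50,21)
river: ρ → (21,34,-18)
river: ρ → (-18,38,17)
river: ρ → (17,30,-26)
river: ρ → (-26,22,21)
river: ρ → (21,20,-27)
river: ρ → (-27,34,14)
river: ρ → (14,50,-3)
river: ρ → (-3,46,46)
river: ρ → (46,46,-3)
river: ρ → (-3,50,14)
river: ρ → (14,34,-27)
river: ρ → (-27,20,21)
river: ρ → (21,22,-26)
closes: descent 1, river 18
min |a| on river = 2

2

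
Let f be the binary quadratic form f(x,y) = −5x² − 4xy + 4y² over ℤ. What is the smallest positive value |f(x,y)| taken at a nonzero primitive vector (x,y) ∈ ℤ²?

descent: ρ → (4,4,-5)  [lands on river]
river: ρ → (-5,6,3)
river: ρ → (3,6,-5)
river: ρ → (-5,4,4)
closes: descent 1, river 4
min |a| on river = 3

3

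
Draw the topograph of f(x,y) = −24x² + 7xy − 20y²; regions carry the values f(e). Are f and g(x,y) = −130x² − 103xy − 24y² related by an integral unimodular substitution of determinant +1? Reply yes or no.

D₁ = -1871, D₂ = -1871
f is negative-definite; reduce −f:
−f: flip: (24,-7,20)→(20,7,24)
−f: reduced (well bottom): (20,7,24) with a≤c, −a<b≤a
flip sign back: reduced form of f is (-20,-7,-24)
g is negative-definite; reduce −g:
−g: flip: (130,103,24)→(24,-103,130)
−g: translate: b→-7 (≡-103 mod 48), so (24,-103,130)→(24,-7,20)
−g: flip: (24,-7,20)→(20,7,24)
−g: reduced (well bottom): (20,7,24) with a≤c, −a<b≤a
flip sign back: reduced form of g is (-20,-7,-24)
reduced forms (-20, -7, -24) vs (-20, -7, -24) ⇒ equivalent

yes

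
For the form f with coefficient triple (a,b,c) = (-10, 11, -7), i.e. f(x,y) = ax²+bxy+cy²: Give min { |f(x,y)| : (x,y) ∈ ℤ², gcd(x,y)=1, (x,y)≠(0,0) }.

translate: b→9 (≡-11 mod 20), so (10,-11,7)→(10,9,6)
flip: (10,9,6)→(6,-9,10)
translate: b→3 (≡-9 mod 12), so (6,-9,10)→(6,3,7)
reduced (well bottom): (6,3,7) with a≤c, −a<b≤a
well minimum |f| = |-6| = 6 (negative-definite)

6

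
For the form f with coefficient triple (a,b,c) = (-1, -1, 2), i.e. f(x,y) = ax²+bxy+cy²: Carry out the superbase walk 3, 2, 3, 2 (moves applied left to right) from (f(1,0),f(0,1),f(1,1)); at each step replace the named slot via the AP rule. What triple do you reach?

start (-1,2,0) = (f(1,0),f(0,1),f(1,1))
replace slot 3: 2·((-1)+2) − 0 = 2 → (-1,2,2)
replace slot 2: 2·((-1)+2) − 2 = 0 → (-1,0,2)
replace slot 3: 2·((-1)+0) − 2 = -4 → (-1,0,-4)
replace slot 2: 2·((-1)+(-4)) − 0 = -10 → (-1,-10,-4)

-1,-10,-4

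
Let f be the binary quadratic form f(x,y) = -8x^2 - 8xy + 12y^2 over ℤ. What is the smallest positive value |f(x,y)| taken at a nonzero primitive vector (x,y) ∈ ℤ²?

descent: ρ → (12,8,-8)  [lands on river]
river: ρ → (-8,8,12)
river: ρ → (12,16,-4)
river: ρ → (-4,16,12)
closes: descent 1, river 4
min |a| on river = 4

4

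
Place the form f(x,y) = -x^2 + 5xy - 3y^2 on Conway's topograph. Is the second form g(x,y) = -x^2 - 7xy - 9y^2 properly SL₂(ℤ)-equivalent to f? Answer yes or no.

D₁ = 13, D₂ = 13
river cycle of f (length 2): (1, 3, -1), (-1, 3, 1)
river cycle of g (length 2): (-1, 3, 1), (1, 3, -1)
cycles coincide ⇒ equivalent

yes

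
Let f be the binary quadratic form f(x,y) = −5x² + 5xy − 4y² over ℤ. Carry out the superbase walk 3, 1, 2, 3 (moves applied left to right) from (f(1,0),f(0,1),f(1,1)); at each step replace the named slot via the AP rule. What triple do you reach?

start (-5,-4,-4) = (f(1,0),f(0,1),f(1,1))
replace slot 3: 2·((-5)+(-4)) − (-4) = -14 → (-5,-4,-14)
replace slot 1: 2·((-4)+(-14)) − (-5) = -31 → (-31,-4,-14)
replace slot 2: 2·((-31)+(-14)) − (-4) = -86 → (-31,-86,-14)
replace slot 3: 2·((-31)+(-86)) − (-14) = -220 → (-31,-86,-220)

-31,-86,-220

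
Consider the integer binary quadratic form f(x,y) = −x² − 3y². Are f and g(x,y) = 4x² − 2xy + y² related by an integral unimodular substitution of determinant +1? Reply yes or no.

D₁ = -12, D₂ = -12
f is negative-definite; reduce −f:
−f: reduced (well bottom): (1,0,3) with a≤c, −a<b≤a
flip sign back: reduced form of f is (-1,0,-3)
g: flip: (4,-2,1)→(1,2,4)
g: translate: b→0 (≡2 mod 2), so (1,2,4)→(1,0,3)
g: reduced (well bottom): (1,0,3) with a≤c, −a<b≤a
reduced forms (-1, 0, -3) vs (1, 0, 3) ⇒ inequivalent

no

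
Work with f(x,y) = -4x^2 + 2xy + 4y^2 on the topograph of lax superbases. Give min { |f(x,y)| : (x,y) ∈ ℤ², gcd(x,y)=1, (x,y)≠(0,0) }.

river: ρ → (4,6,-2)
river: ρ → (-2,6,4)
river: ρ → (4,2,-4)
river: ρ → (-4,6,2)
river: ρ → (2,6,-4)
river: ρ → (-4,2,4)
closes: descent 0, river 6
min |a| on river = 2

2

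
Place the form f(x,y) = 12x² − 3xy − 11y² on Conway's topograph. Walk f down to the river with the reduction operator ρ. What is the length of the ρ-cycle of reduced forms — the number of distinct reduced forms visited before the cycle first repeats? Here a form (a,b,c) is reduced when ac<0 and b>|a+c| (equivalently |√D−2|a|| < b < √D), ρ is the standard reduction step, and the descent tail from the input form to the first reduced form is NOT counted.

D = 537, ⌊√D⌋ = 23
descent: ρ → (-11,3,12)  [lands on river]
river: ρ → (12,21,-2)
river: ρ → (-2,23,1)
river: ρ → (1,23,-2)
river: ρ → (-2,21,12)
river: ρ → (12,3,-11)
river: ρ → (-11,19,4)
river: ρ → (4,21,-6)
river: ρ → (-6,15,13)
river: ρ → (13,11,-8)
river: ρ → (-8,21,3)
river: ρ → (3,21,-8)
river: ρ → (-8,11,13)
river: ρ → (13,15,-6)
river: ρ → (-6,21,4)
river: ρ → (4,19,-11)
ρ-cycle length = 16 (tail of 1 descent step not counted)

16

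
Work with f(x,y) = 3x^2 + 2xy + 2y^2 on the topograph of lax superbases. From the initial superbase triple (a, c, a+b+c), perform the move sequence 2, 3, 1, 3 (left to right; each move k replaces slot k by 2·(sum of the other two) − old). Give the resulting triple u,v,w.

start (3,2,7) = (f(1,0),f(0,1),f(1,1))
replace slot 2: 2·(3+7) − 2 = 18 → (3,18,7)
replace slot 3: 2·(3+18) − 7 = 35 → (3,18,35)
replace slot 1: 2·(18+35) − 3 = 103 → (103,18,35)
replace slot 3: 2·(103+18) − 35 = 207 → (103,18,207)

103,18,207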